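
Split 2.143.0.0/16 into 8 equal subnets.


New prefix = 16 + 3 = 19
Each subnet has 8192 addresses
  2.143.0.0/19
  2.143.32.0/19
  2.143.64.0/19
  2.143.96.0/19
  2.143.128.0/19
  2.143.160.0/19
  2.143.192.0/19
  2.143.224.0/19
Subnets: 2.143.0.0/19, 2.143.32.0/19, 2.143.64.0/19, 2.143.96.0/19, 2.143.128.0/19, 2.143.160.0/19, 2.143.192.0/19, 2.143.224.0/19


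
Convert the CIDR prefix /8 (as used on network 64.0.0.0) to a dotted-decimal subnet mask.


/8 means 8 network bits, 24 host bits
Binary: 11111111000000000000000000000000
Mask: 255.0.0.0


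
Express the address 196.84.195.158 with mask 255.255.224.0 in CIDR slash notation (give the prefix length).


Binary: 11111111.11111111.11100000.00000000
Count leading 1s
Prefix: /19


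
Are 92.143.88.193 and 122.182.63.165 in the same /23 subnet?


Mask: 255.255.254.0
92.143.88.193 AND mask = 92.143.88.0
122.182.63.165 AND mask = 122.182.62.0
No, different subnets (92.143.88.0 vs 122.182.62.0)


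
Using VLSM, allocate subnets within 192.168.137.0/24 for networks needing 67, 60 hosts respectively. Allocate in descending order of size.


67 hosts -> /25 (126 usable): 192.168.137.0/25
60 hosts -> /26 (62 usable): 192.168.137.128/26
Allocation: 192.168.137.0/25 (67 hosts, 126 usable); 192.168.137.128/26 (60 hosts, 62 usable)


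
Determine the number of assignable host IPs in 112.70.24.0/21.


Host bits = 32 - 21 = 11
Total addresses = 2^11 = 2048
Usable = total - 2 (network and broadcast)
Usable hosts: 2046


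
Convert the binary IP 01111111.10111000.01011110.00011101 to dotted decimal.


01111111 = 127
10111000 = 184
01011110 = 94
00011101 = 29
IP: 127.184.94.29


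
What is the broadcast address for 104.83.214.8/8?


Network: 104.0.0.0/8
Host bits = 24
Set all host bits to 1:
Broadcast: 104.255.255.255


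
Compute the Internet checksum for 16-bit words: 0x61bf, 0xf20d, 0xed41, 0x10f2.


Sum all words (with carry folding):
+ 0x61bf = 0x61bf
+ 0xf20d = 0x53cd
+ 0xed41 = 0x410f
+ 0x10f2 = 0x5201
One's complement: ~0x5201
Checksum = 0xadfe


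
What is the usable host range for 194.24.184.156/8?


Network: 194.0.0.0
Broadcast: 194.255.255.255
First usable = network + 1
Last usable = broadcast - 1
Range: 194.0.0.1 to 194.255.255.254


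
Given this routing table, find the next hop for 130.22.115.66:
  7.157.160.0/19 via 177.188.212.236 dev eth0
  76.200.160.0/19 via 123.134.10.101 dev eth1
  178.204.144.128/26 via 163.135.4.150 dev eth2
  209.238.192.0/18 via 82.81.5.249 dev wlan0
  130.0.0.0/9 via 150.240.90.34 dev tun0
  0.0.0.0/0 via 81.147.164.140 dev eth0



Longest prefix match for 130.22.115.66:
  /19 7.157.160.0: no
  /19 76.200.160.0: no
  /26 178.204.144.128: no
  /18 209.238.192.0: no
  /9 130.0.0.0: MATCH
  /0 0.0.0.0: MATCH
Selected: next-hop 150.240.90.34 via tun0 (matched /9)


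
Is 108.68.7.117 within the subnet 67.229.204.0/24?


Subnet network: 67.229.204.0
Test IP AND mask: 108.68.7.0
No, 108.68.7.117 is not in 67.229.204.0/24


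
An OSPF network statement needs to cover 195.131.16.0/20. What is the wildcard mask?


Subnet mask: 255.255.240.0
Wildcard = 255.255.255.255 - subnet mask
255 - 255 = 0
255 - 255 = 0
255 - 240 = 15
255 - 0 = 255
Wildcard: 0.0.15.255


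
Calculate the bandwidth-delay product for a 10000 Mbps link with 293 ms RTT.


BDP = bandwidth * RTT
= 10000 Mbps * 293 ms
= 10000 * 1e6 * 293 / 1000 bits
= 2930000000 bits
= 366250000 bytes
= 357666.0156 KB
BDP = 2930000000 bits (366250000 bytes)


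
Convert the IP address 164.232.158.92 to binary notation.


164 = 10100100
232 = 11101000
158 = 10011110
92 = 01011100
Binary: 10100100.11101000.10011110.01011100


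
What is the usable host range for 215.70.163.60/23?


Network: 215.70.162.0
Broadcast: 215.70.163.255
First usable = network + 1
Last usable = broadcast - 1
Range: 215.70.162.1 to 215.70.163.254


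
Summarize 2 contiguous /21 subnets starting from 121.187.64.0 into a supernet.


Original prefix: /21
Number of subnets: 2 = 2^1
New prefix = 21 - 1 = 20
Supernet: 121.187.64.0/20


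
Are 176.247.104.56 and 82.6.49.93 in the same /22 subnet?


Mask: 255.255.252.0
176.247.104.56 AND mask = 176.247.104.0
82.6.49.93 AND mask = 82.6.48.0
No, different subnets (176.247.104.0 vs 82.6.48.0)


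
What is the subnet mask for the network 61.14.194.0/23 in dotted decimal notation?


/23 means 23 network bits, 9 host bits
Binary: 11111111111111111111111000000000
Mask: 255.255.254.0


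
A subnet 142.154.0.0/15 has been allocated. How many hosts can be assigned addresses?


Host bits = 32 - 15 = 17
Total addresses = 2^17 = 131072
Usable = total - 2 (network and broadcast)
Usable hosts: 131070


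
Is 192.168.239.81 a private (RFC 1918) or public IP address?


RFC 1918 private ranges:
  10.0.0.0/8 (10.0.0.0 - 10.255.255.255)
  172.16.0.0/12 (172.16.0.0 - 172.31.255.255)
  192.168.0.0/16 (192.168.0.0 - 192.168.255.255)
Private (in 192.168.0.0/16)


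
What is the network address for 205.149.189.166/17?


IP:   11001101.10010101.10111101.10100110
Mask: 11111111.11111111.10000000.00000000
AND operation:
Net:  11001101.10010101.10000000.00000000
Network: 205.149.128.0/17


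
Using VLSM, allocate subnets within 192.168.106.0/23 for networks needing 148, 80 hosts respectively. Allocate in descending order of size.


148 hosts -> /24 (254 usable): 192.168.106.0/24
80 hosts -> /25 (126 usable): 192.168.107.0/25
Allocation: 192.168.106.0/24 (148 hosts, 254 usable); 192.168.107.0/25 (80 hosts, 126 usable)


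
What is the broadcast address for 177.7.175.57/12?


Network: 177.0.0.0/12
Host bits = 20
Set all host bits to 1:
Broadcast: 177.15.255.255


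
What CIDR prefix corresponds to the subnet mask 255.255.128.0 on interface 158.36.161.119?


Binary: 11111111.11111111.10000000.00000000
Count leading 1s
Prefix: /17


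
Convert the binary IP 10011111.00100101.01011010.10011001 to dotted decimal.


10011111 = 159
00100101 = 37
01011010 = 90
10011001 = 153
IP: 159.37.90.153


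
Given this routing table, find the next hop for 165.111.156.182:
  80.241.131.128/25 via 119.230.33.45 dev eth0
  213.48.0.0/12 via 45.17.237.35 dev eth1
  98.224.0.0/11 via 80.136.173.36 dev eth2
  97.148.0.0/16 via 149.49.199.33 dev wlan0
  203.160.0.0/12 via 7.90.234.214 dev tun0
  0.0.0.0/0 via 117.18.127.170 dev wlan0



Longest prefix match for 165.111.156.182:
  /25 80.241.131.128: no
  /12 213.48.0.0: no
  /11 98.224.0.0: no
  /16 97.148.0.0: no
  /12 203.160.0.0: no
  /0 0.0.0.0: MATCH
Selected: next-hop 117.18.127.170 via wlan0 (matched /0)


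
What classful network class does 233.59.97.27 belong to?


First octet: 233
Binary: 11101001
1110xxxx -> Class D (224-239)
Class D (multicast), default mask N/A


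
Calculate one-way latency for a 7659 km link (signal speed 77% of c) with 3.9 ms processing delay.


Speed = 0.77 * 3e5 km/s = 231000 km/s
Propagation delay = 7659 / 231000 = 0.0332 s = 33.1558 ms
Processing delay = 3.9 ms
Total one-way latency = 37.0558 ms


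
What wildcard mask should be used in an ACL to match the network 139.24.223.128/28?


Subnet mask: 255.255.255.240
Wildcard = 255.255.255.255 - subnet mask
255 - 255 = 0
255 - 255 = 0
255 - 255 = 0
255 - 240 = 15
Wildcard: 0.0.0.15


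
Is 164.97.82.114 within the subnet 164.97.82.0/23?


Subnet network: 164.97.82.0
Test IP AND mask: 164.97.82.0
Yes, 164.97.82.114 is in 164.97.82.0/23


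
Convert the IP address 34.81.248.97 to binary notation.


34 = 00100010
81 = 01010001
248 = 11111000
97 = 01100001
Binary: 00100010.01010001.11111000.01100001


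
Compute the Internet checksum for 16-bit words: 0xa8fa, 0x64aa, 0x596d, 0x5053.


Sum all words (with carry folding):
+ 0xa8fa = 0xa8fa
+ 0x64aa = 0x0da5
+ 0x596d = 0x6712
+ 0x5053 = 0xb765
One's complement: ~0xb765
Checksum = 0x489a


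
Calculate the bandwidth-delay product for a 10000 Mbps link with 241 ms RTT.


BDP = bandwidth * RTT
= 10000 Mbps * 241 ms
= 10000 * 1e6 * 241 / 1000 bits
= 2410000000 bits
= 301250000 bytes
= 294189.4531 KB
BDP = 2410000000 bits (301250000 bytes)


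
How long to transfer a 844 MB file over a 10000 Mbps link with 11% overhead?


Effective throughput = 10000 * (1 - 11/100) = 8900 Mbps
File size in Mb = 844 * 8 = 6752 Mb
Time = 6752 / 8900
Time = 0.7587 seconds


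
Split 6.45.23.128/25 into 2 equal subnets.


New prefix = 25 + 1 = 26
Each subnet has 64 addresses
  6.45.23.128/26
  6.45.23.192/26
Subnets: 6.45.23.128/26, 6.45.23.192/26


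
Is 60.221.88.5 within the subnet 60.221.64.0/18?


Subnet network: 60.221.64.0
Test IP AND mask: 60.221.64.0
Yes, 60.221.88.5 is in 60.221.64.0/18


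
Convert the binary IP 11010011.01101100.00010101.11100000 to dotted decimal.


11010011 = 211
01101100 = 108
00010101 = 21
11100000 = 224
IP: 211.108.21.224


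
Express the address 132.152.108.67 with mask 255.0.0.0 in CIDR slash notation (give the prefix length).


Binary: 11111111.00000000.00000000.00000000
Count leading 1s
Prefix: /8


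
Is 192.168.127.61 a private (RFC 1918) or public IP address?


RFC 1918 private ranges:
  10.0.0.0/8 (10.0.0.0 - 10.255.255.255)
  172.16.0.0/12 (172.16.0.0 - 172.31.255.255)
  192.168.0.0/16 (192.168.0.0 - 192.168.255.255)
Private (in 192.168.0.0/16)


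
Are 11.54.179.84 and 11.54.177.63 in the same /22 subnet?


Mask: 255.255.252.0
11.54.179.84 AND mask = 11.54.176.0
11.54.177.63 AND mask = 11.54.176.0
Yes, same subnet (11.54.176.0)


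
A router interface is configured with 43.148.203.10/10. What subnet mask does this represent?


/10 means 10 network bits, 22 host bits
Binary: 11111111110000000000000000000000
Mask: 255.192.0.0


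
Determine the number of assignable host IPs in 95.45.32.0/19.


Host bits = 32 - 19 = 13
Total addresses = 2^13 = 8192
Usable = total - 2 (network and broadcast)
Usable hosts: 8190


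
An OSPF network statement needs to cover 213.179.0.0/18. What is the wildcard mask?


Subnet mask: 255.255.192.0
Wildcard = 255.255.255.255 - subnet mask
255 - 255 = 0
255 - 255 = 0
255 - 192 = 63
255 - 0 = 255
Wildcard: 0.0.63.255


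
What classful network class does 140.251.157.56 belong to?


First octet: 140
Binary: 10001100
10xxxxxx -> Class B (128-191)
Class B, default mask 255.255.0.0 (/16)


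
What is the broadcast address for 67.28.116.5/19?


Network: 67.28.96.0/19
Host bits = 13
Set all host bits to 1:
Broadcast: 67.28.127.255


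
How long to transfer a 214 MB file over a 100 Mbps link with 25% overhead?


Effective throughput = 100 * (1 - 25/100) = 75 Mbps
File size in Mb = 214 * 8 = 1712 Mb
Time = 1712 / 75
Time = 22.8267 seconds


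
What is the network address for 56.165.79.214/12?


IP:   00111000.10100101.01001111.11010110
Mask: 11111111.11110000.00000000.00000000
AND operation:
Net:  00111000.10100000.00000000.00000000
Network: 56.160.0.0/12


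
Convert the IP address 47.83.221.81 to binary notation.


47 = 00101111
83 = 01010011
221 = 11011101
81 = 01010001
Binary: 00101111.01010011.11011101.01010001


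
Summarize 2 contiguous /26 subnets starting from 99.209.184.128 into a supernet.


Original prefix: /26
Number of subnets: 2 = 2^1
New prefix = 26 - 1 = 25
Supernet: 99.209.184.128/25


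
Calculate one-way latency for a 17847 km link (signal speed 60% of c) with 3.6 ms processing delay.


Speed = 0.6 * 3e5 km/s = 180000 km/s
Propagation delay = 17847 / 180000 = 0.0992 s = 99.15 ms
Processing delay = 3.6 ms
Total one-way latency = 102.75 ms


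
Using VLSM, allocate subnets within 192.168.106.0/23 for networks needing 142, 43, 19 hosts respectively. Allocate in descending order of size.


142 hosts -> /24 (254 usable): 192.168.106.0/24
43 hosts -> /26 (62 usable): 192.168.107.0/26
19 hosts -> /27 (30 usable): 192.168.107.64/27
Allocation: 192.168.106.0/24 (142 hosts, 254 usable); 192.168.107.0/26 (43 hosts, 62 usable); 192.168.107.64/27 (19 hosts, 30 usable)


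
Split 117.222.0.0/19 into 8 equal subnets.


New prefix = 19 + 3 = 22
Each subnet has 1024 addresses
  117.222.0.0/22
  117.222.4.0/22
  117.222.8.0/22
  117.222.12.0/22
  117.222.16.0/22
  117.222.20.0/22
  117.222.24.0/22
  117.222.28.0/22
Subnets: 117.222.0.0/22, 117.222.4.0/22, 117.222.8.0/22, 117.222.12.0/22, 117.222.16.0/22, 117.222.20.0/22, 117.222.24.0/22, 117.222.28.0/22


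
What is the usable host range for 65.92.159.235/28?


Network: 65.92.159.224
Broadcast: 65.92.159.239
First usable = network + 1
Last usable = broadcast - 1
Range: 65.92.159.225 to 65.92.159.238


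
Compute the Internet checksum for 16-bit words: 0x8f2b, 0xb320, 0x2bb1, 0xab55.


Sum all words (with carry folding):
+ 0x8f2b = 0x8f2b
+ 0xb320 = 0x424c
+ 0x2bb1 = 0x6dfd
+ 0xab55 = 0x1953
One's complement: ~0x1953
Checksum = 0xe6ac


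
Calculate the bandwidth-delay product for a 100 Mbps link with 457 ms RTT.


BDP = bandwidth * RTT
= 100 Mbps * 457 ms
= 100 * 1e6 * 457 / 1000 bits
= 45700000 bits
= 5712500 bytes
= 5578.6133 KB
BDP = 45700000 bits (5712500 bytes)


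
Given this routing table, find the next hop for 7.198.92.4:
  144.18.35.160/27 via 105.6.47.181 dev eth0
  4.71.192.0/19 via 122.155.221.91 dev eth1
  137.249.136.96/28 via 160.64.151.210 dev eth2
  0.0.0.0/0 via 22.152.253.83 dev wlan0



Longest prefix match for 7.198.92.4:
  /27 144.18.35.160: no
  /19 4.71.192.0: no
  /28 137.249.136.96: no
  /0 0.0.0.0: MATCH
Selected: next-hop 22.152.253.83 via wlan0 (matched /0)


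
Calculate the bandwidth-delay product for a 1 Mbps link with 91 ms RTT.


BDP = bandwidth * RTT
= 1 Mbps * 91 ms
= 1 * 1e6 * 91 / 1000 bits
= 91000 bits
= 11375 bytes
= 11.1084 KB
BDP = 91000 bits (11375 bytes)


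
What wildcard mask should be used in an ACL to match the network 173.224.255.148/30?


Subnet mask: 255.255.255.252
Wildcard = 255.255.255.255 - subnet mask
255 - 255 = 0
255 - 255 = 0
255 - 255 = 0
255 - 252 = 3
Wildcard: 0.0.0.3


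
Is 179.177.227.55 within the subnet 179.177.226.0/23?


Subnet network: 179.177.226.0
Test IP AND mask: 179.177.226.0
Yes, 179.177.227.55 is in 179.177.226.0/23


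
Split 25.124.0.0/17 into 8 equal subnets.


New prefix = 17 + 3 = 20
Each subnet has 4096 addresses
  25.124.0.0/20
  25.124.16.0/20
  25.124.32.0/20
  25.124.48.0/20
  25.124.64.0/20
  25.124.80.0/20
  25.124.96.0/20
  25.124.112.0/20
Subnets: 25.124.0.0/20, 25.124.16.0/20, 25.124.32.0/20, 25.124.48.0/20, 25.124.64.0/20, 25.124.80.0/20, 25.124.96.0/20, 25.124.112.0/20


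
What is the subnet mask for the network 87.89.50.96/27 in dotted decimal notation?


/27 means 27 network bits, 5 host bits
Binary: 11111111111111111111111111100000
Mask: 255.255.255.224


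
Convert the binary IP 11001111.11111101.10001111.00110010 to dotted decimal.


11001111 = 207
11111101 = 253
10001111 = 143
00110010 = 50
IP: 207.253.143.50


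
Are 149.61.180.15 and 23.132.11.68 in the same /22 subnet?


Mask: 255.255.252.0
149.61.180.15 AND mask = 149.61.180.0
23.132.11.68 AND mask = 23.132.8.0
No, different subnets (149.61.180.0 vs 23.132.8.0)


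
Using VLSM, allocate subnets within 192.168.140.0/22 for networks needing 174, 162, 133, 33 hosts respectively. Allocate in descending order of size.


174 hosts -> /24 (254 usable): 192.168.140.0/24
162 hosts -> /24 (254 usable): 192.168.141.0/24
133 hosts -> /24 (254 usable): 192.168.142.0/24
33 hosts -> /26 (62 usable): 192.168.143.0/26
Allocation: 192.168.140.0/24 (174 hosts, 254 usable); 192.168.141.0/24 (162 hosts, 254 usable); 192.168.142.0/24 (133 hosts, 254 usable); 192.168.143.0/26 (33 hosts, 62 usable)


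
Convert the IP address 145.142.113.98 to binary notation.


145 = 10010001
142 = 10001110
113 = 01110001
98 = 01100010
Binary: 10010001.10001110.01110001.01100010


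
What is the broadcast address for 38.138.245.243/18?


Network: 38.138.192.0/18
Host bits = 14
Set all host bits to 1:
Broadcast: 38.138.255.255


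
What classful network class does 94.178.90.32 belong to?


First octet: 94
Binary: 01011110
0xxxxxxx -> Class A (1-126)
Class A, default mask 255.0.0.0 (/8)


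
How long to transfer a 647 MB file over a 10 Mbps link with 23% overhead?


Effective throughput = 10 * (1 - 23/100) = 7.7 Mbps
File size in Mb = 647 * 8 = 5176 Mb
Time = 5176 / 7.7
Time = 672.2078 seconds


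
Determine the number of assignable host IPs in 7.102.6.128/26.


Host bits = 32 - 26 = 6
Total addresses = 2^6 = 64
Usable = total - 2 (network and broadcast)
Usable hosts: 62


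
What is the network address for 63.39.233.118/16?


IP:   00111111.00100111.11101001.01110110
Mask: 11111111.11111111.00000000.00000000
AND operation:
Net:  00111111.00100111.00000000.00000000
Network: 63.39.0.0/16


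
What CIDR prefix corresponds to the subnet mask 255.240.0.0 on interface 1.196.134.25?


Binary: 11111111.11110000.00000000.00000000
Count leading 1s
Prefix: /12


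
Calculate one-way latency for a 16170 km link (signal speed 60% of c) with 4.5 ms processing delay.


Speed = 0.6 * 3e5 km/s = 180000 km/s
Propagation delay = 16170 / 180000 = 0.0898 s = 89.8333 ms
Processing delay = 4.5 ms
Total one-way latency = 94.3333 ms


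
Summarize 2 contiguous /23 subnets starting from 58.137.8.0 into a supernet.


Original prefix: /23
Number of subnets: 2 = 2^1
New prefix = 23 - 1 = 22
Supernet: 58.137.8.0/22


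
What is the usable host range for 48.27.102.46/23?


Network: 48.27.102.0
Broadcast: 48.27.103.255
First usable = network + 1
Last usable = broadcast - 1
Range: 48.27.102.1 to 48.27.103.254


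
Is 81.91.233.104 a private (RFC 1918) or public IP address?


RFC 1918 private ranges:
  10.0.0.0/8 (10.0.0.0 - 10.255.255.255)
  172.16.0.0/12 (172.16.0.0 - 172.31.255.255)
  192.168.0.0/16 (192.168.0.0 - 192.168.255.255)
Public (not in any RFC 1918 range)


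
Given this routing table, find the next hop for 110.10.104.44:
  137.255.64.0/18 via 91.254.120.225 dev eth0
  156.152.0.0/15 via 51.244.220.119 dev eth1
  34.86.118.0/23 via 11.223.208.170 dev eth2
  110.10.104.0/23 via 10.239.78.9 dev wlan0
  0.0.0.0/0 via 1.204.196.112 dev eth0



Longest prefix match for 110.10.104.44:
  /18 137.255.64.0: no
  /15 156.152.0.0: no
  /23 34.86.118.0: no
  /23 110.10.104.0: MATCH
  /0 0.0.0.0: MATCH
Selected: next-hop 10.239.78.9 via wlan0 (matched /23)


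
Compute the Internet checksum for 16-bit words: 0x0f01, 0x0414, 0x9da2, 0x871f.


Sum all words (with carry folding):
+ 0x0f01 = 0x0f01
+ 0x0414 = 0x1315
+ 0x9da2 = 0xb0b7
+ 0x871f = 0x37d7
One's complement: ~0x37d7
Checksum = 0xc828


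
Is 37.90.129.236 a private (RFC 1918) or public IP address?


RFC 1918 private ranges:
  10.0.0.0/8 (10.0.0.0 - 10.255.255.255)
  172.16.0.0/12 (172.16.0.0 - 172.31.255.255)
  192.168.0.0/16 (192.168.0.0 - 192.168.255.255)
Public (not in any RFC 1918 range)


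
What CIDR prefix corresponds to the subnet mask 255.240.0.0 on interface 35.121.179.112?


Binary: 11111111.11110000.00000000.00000000
Count leading 1s
Prefix: /12


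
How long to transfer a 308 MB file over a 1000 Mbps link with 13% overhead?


Effective throughput = 1000 * (1 - 13/100) = 870 Mbps
File size in Mb = 308 * 8 = 2464 Mb
Time = 2464 / 870
Time = 2.8322 seconds


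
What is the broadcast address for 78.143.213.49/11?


Network: 78.128.0.0/11
Host bits = 21
Set all host bits to 1:
Broadcast: 78.159.255.255


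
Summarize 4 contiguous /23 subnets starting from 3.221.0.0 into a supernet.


Original prefix: /23
Number of subnets: 4 = 2^2
New prefix = 23 - 2 = 21
Supernet: 3.221.0.0/21


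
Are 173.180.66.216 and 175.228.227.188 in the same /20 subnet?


Mask: 255.255.240.0
173.180.66.216 AND mask = 173.180.64.0
175.228.227.188 AND mask = 175.228.224.0
No, different subnets (173.180.64.0 vs 175.228.224.0)


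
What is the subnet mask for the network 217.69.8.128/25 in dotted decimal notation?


/25 means 25 network bits, 7 host bits
Binary: 11111111111111111111111110000000
Mask: 255.255.255.128


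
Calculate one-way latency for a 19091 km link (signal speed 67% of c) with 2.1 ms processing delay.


Speed = 0.67 * 3e5 km/s = 201000 km/s
Propagation delay = 19091 / 201000 = 0.095 s = 94.9801 ms
Processing delay = 2.1 ms
Total one-way latency = 97.0801 ms


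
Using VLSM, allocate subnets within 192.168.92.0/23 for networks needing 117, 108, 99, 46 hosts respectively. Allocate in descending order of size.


117 hosts -> /25 (126 usable): 192.168.92.0/25
108 hosts -> /25 (126 usable): 192.168.92.128/25
99 hosts -> /25 (126 usable): 192.168.93.0/25
46 hosts -> /26 (62 usable): 192.168.93.128/26
Allocation: 192.168.92.0/25 (117 hosts, 126 usable); 192.168.92.128/25 (108 hosts, 126 usable); 192.168.93.0/25 (99 hosts, 126 usable); 192.168.93.128/26 (46 hosts, 62 usable)


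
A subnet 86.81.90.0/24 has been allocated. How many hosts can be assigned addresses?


Host bits = 32 - 24 = 8
Total addresses = 2^8 = 256
Usable = total - 2 (network and broadcast)
Usable hosts: 254


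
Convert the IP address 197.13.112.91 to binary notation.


197 = 11000101
13 = 00001101
112 = 01110000
91 = 01011011
Binary: 11000101.00001101.01110000.01011011


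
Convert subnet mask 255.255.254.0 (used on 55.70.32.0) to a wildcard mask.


Subnet mask: 255.255.254.0
Wildcard = 255.255.255.255 - subnet mask
255 - 255 = 0
255 - 255 = 0
255 - 254 = 1
255 - 0 = 255
Wildcard: 0.0.1.255


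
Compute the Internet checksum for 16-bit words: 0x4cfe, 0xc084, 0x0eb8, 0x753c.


Sum all words (with carry folding):
+ 0x4cfe = 0x4cfe
+ 0xc084 = 0x0d83
+ 0x0eb8 = 0x1c3b
+ 0x753c = 0x9177
One's complement: ~0x9177
Checksum = 0x6e88


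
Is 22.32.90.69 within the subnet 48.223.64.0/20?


Subnet network: 48.223.64.0
Test IP AND mask: 22.32.80.0
No, 22.32.90.69 is not in 48.223.64.0/20


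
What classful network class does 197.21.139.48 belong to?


First octet: 197
Binary: 11000101
110xxxxx -> Class C (192-223)
Class C, default mask 255.255.255.0 (/24)


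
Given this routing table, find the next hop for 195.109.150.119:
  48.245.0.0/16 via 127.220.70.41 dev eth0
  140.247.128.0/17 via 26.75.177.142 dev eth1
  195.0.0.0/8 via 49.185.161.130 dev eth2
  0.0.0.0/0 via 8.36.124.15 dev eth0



Longest prefix match for 195.109.150.119:
  /16 48.245.0.0: no
  /17 140.247.128.0: no
  /8 195.0.0.0: MATCH
  /0 0.0.0.0: MATCH
Selected: next-hop 49.185.161.130 via eth2 (matched /8)


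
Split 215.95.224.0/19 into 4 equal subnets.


New prefix = 19 + 2 = 21
Each subnet has 2048 addresses
  215.95.224.0/21
  215.95.232.0/21
  215.95.240.0/21
  215.95.248.0/21
Subnets: 215.95.224.0/21, 215.95.232.0/21, 215.95.240.0/21, 215.95.248.0/21


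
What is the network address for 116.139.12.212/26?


IP:   01110100.10001011.00001100.11010100
Mask: 11111111.11111111.11111111.11000000
AND operation:
Net:  01110100.10001011.00001100.11000000
Network: 116.139.12.192/26


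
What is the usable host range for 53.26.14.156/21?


Network: 53.26.8.0
Broadcast: 53.26.15.255
First usable = network + 1
Last usable = broadcast - 1
Range: 53.26.8.1 to 53.26.15.254


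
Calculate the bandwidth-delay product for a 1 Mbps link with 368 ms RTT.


BDP = bandwidth * RTT
= 1 Mbps * 368 ms
= 1 * 1e6 * 368 / 1000 bits
= 368000 bits
= 46000 bytes
= 44.9219 KB
BDP = 368000 bits (46000 bytes)


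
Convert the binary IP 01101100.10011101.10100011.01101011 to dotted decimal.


01101100 = 108
10011101 = 157
10100011 = 163
01101011 = 107
IP: 108.157.163.107


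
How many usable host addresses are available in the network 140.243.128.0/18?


Host bits = 32 - 18 = 14
Total addresses = 2^14 = 16384
Usable = total - 2 (network and broadcast)
Usable hosts: 16382


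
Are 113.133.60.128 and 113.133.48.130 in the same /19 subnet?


Mask: 255.255.224.0
113.133.60.128 AND mask = 113.133.32.0
113.133.48.130 AND mask = 113.133.32.0
Yes, same subnet (113.133.32.0)


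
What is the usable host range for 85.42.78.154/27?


Network: 85.42.78.128
Broadcast: 85.42.78.159
First usable = network + 1
Last usable = broadcast - 1
Range: 85.42.78.129 to 85.42.78.158


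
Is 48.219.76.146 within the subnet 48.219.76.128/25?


Subnet network: 48.219.76.128
Test IP AND mask: 48.219.76.128
Yes, 48.219.76.146 is in 48.219.76.128/25


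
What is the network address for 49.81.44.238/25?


IP:   00110001.01010001.00101100.11101110
Mask: 11111111.11111111.11111111.10000000
AND operation:
Net:  00110001.01010001.00101100.10000000
Network: 49.81.44.128/25


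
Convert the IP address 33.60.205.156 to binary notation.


33 = 00100001
60 = 00111100
205 = 11001101
156 = 10011100
Binary: 00100001.00111100.11001101.10011100


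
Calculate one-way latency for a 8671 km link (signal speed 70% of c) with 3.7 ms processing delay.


Speed = 0.7 * 3e5 km/s = 210000 km/s
Propagation delay = 8671 / 210000 = 0.0413 s = 41.2905 ms
Processing delay = 3.7 ms
Total one-way latency = 44.9905 ms


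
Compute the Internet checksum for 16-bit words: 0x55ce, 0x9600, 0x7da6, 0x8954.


Sum all words (with carry folding):
+ 0x55ce = 0x55ce
+ 0x9600 = 0xebce
+ 0x7da6 = 0x6975
+ 0x8954 = 0xf2c9
One's complement: ~0xf2c9
Checksum = 0x0d36


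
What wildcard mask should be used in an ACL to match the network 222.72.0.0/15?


Subnet mask: 255.254.0.0
Wildcard = 255.255.255.255 - subnet mask
255 - 255 = 0
255 - 254 = 1
255 - 0 = 255
255 - 0 = 255
Wildcard: 0.1.255.255


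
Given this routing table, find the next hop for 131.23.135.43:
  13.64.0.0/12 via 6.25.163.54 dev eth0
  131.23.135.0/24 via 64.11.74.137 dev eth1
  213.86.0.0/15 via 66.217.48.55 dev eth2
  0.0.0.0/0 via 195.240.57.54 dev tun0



Longest prefix match for 131.23.135.43:
  /12 13.64.0.0: no
  /24 131.23.135.0: MATCH
  /15 213.86.0.0: no
  /0 0.0.0.0: MATCH
Selected: next-hop 64.11.74.137 via eth1 (matched /24)


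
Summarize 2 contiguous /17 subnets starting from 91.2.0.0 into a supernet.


Original prefix: /17
Number of subnets: 2 = 2^1
New prefix = 17 - 1 = 16
Supernet: 91.2.0.0/16


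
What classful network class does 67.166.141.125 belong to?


First octet: 67
Binary: 01000011
0xxxxxxx -> Class A (1-126)
Class A, default mask 255.0.0.0 (/8)


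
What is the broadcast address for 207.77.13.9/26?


Network: 207.77.13.0/26
Host bits = 6
Set all host bits to 1:
Broadcast: 207.77.13.63


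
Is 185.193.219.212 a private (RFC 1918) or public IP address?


RFC 1918 private ranges:
  10.0.0.0/8 (10.0.0.0 - 10.255.255.255)
  172.16.0.0/12 (172.16.0.0 - 172.31.255.255)
  192.168.0.0/16 (192.168.0.0 - 192.168.255.255)
Public (not in any RFC 1918 range)


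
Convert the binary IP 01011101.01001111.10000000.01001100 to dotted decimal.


01011101 = 93
01001111 = 79
10000000 = 128
01001100 = 76
IP: 93.79.128.76


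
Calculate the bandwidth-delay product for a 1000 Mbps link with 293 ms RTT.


BDP = bandwidth * RTT
= 1000 Mbps * 293 ms
= 1000 * 1e6 * 293 / 1000 bits
= 293000000 bits
= 36625000 bytes
= 35766.6016 KB
BDP = 293000000 bits (36625000 bytes)


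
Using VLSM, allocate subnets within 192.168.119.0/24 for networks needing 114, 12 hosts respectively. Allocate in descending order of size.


114 hosts -> /25 (126 usable): 192.168.119.0/25
12 hosts -> /28 (14 usable): 192.168.119.128/28
Allocation: 192.168.119.0/25 (114 hosts, 126 usable); 192.168.119.128/28 (12 hosts, 14 usable)


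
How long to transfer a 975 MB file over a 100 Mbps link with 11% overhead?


Effective throughput = 100 * (1 - 11/100) = 89 Mbps
File size in Mb = 975 * 8 = 7800 Mb
Time = 7800 / 89
Time = 87.6404 seconds


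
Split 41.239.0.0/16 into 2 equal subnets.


New prefix = 16 + 1 = 17
Each subnet has 32768 addresses
  41.239.0.0/17
  41.239.128.0/17
Subnets: 41.239.0.0/17, 41.239.128.0/17


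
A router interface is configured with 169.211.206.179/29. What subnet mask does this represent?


/29 means 29 network bits, 3 host bits
Binary: 11111111111111111111111111111000
Mask: 255.255.255.248


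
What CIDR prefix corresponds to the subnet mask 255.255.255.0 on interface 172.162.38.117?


Binary: 11111111.11111111.11111111.00000000
Count leading 1s
Prefix: /24


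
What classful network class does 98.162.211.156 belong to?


First octet: 98
Binary: 01100010
0xxxxxxx -> Class A (1-126)
Class A, default mask 255.0.0.0 (/8)


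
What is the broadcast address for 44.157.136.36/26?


Network: 44.157.136.0/26
Host bits = 6
Set all host bits to 1:
Broadcast: 44.157.136.63


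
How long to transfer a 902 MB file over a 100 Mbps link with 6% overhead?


Effective throughput = 100 * (1 - 6/100) = 94 Mbps
File size in Mb = 902 * 8 = 7216 Mb
Time = 7216 / 94
Time = 76.766 seconds


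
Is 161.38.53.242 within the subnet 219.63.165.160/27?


Subnet network: 219.63.165.160
Test IP AND mask: 161.38.53.224
No, 161.38.53.242 is not in 219.63.165.160/27


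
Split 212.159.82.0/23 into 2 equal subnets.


New prefix = 23 + 1 = 24
Each subnet has 256 addresses
  212.159.82.0/24
  212.159.83.0/24
Subnets: 212.159.82.0/24, 212.159.83.0/24


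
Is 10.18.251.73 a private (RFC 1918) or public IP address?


RFC 1918 private ranges:
  10.0.0.0/8 (10.0.0.0 - 10.255.255.255)
  172.16.0.0/12 (172.16.0.0 - 172.31.255.255)
  192.168.0.0/16 (192.168.0.0 - 192.168.255.255)
Private (in 10.0.0.0/8)


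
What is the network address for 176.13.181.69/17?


IP:   10110000.00001101.10110101.01000101
Mask: 11111111.11111111.10000000.00000000
AND operation:
Net:  10110000.00001101.10000000.00000000
Network: 176.13.128.0/17


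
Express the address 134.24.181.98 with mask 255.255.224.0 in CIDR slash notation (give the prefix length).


Binary: 11111111.11111111.11100000.00000000
Count leading 1s
Prefix: /19


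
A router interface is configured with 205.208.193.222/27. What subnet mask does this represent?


/27 means 27 network bits, 5 host bits
Binary: 11111111111111111111111111100000
Mask: 255.255.255.224


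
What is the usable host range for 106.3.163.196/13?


Network: 106.0.0.0
Broadcast: 106.7.255.255
First usable = network + 1
Last usable = broadcast - 1
Range: 106.0.0.1 to 106.7.255.254


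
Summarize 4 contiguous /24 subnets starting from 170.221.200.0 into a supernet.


Original prefix: /24
Number of subnets: 4 = 2^2
New prefix = 24 - 2 = 22
Supernet: 170.221.200.0/22


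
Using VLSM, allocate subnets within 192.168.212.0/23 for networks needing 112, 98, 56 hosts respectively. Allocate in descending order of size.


112 hosts -> /25 (126 usable): 192.168.212.0/25
98 hosts -> /25 (126 usable): 192.168.212.128/25
56 hosts -> /26 (62 usable): 192.168.213.0/26
Allocation: 192.168.212.0/25 (112 hosts, 126 usable); 192.168.212.128/25 (98 hosts, 126 usable); 192.168.213.0/26 (56 hosts, 62 usable)


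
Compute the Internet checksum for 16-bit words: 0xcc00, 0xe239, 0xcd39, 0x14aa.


Sum all words (with carry folding):
+ 0xcc00 = 0xcc00
+ 0xe239 = 0xae3a
+ 0xcd39 = 0x7b74
+ 0x14aa = 0x901e
One's complement: ~0x901e
Checksum = 0x6fe1


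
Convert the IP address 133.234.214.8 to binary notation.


133 = 10000101
234 = 11101010
214 = 11010110
8 = 00001000
Binary: 10000101.11101010.11010110.00001000


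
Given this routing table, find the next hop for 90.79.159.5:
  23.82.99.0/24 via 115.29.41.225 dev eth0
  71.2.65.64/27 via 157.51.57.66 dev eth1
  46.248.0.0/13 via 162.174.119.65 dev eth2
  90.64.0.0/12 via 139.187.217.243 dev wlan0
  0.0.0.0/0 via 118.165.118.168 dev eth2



Longest prefix match for 90.79.159.5:
  /24 23.82.99.0: no
  /27 71.2.65.64: no
  /13 46.248.0.0: no
  /12 90.64.0.0: MATCH
  /0 0.0.0.0: MATCH
Selected: next-hop 139.187.217.243 via wlan0 (matched /12)


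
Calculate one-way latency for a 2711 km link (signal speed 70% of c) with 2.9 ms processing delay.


Speed = 0.7 * 3e5 km/s = 210000 km/s
Propagation delay = 2711 / 210000 = 0.0129 s = 12.9095 ms
Processing delay = 2.9 ms
Total one-way latency = 15.8095 ms


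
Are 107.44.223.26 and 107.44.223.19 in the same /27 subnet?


Mask: 255.255.255.224
107.44.223.26 AND mask = 107.44.223.0
107.44.223.19 AND mask = 107.44.223.0
Yes, same subnet (107.44.223.0)


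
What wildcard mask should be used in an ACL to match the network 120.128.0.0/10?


Subnet mask: 255.192.0.0
Wildcard = 255.255.255.255 - subnet mask
255 - 255 = 0
255 - 192 = 63
255 - 0 = 255
255 - 0 = 255
Wildcard: 0.63.255.255


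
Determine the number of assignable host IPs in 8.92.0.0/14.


Host bits = 32 - 14 = 18
Total addresses = 2^18 = 262144
Usable = total - 2 (network and broadcast)
Usable hosts: 262142


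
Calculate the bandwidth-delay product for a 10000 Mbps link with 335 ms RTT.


BDP = bandwidth * RTT
= 10000 Mbps * 335 ms
= 10000 * 1e6 * 335 / 1000 bits
= 3350000000 bits
= 418750000 bytes
= 408935.5469 KB
BDP = 3350000000 bits (418750000 bytes)


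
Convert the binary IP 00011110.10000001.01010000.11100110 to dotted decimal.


00011110 = 30
10000001 = 129
01010000 = 80
11100110 = 230
IP: 30.129.80.230


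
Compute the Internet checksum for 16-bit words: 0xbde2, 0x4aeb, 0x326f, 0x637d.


Sum all words (with carry folding):
+ 0xbde2 = 0xbde2
+ 0x4aeb = 0x08ce
+ 0x326f = 0x3b3d
+ 0x637d = 0x9eba
One's complement: ~0x9eba
Checksum = 0x6145


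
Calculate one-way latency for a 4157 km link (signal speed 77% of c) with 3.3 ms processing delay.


Speed = 0.77 * 3e5 km/s = 231000 km/s
Propagation delay = 4157 / 231000 = 0.018 s = 17.9957 ms
Processing delay = 3.3 ms
Total one-way latency = 21.2957 ms


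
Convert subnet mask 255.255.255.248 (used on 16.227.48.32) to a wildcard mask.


Subnet mask: 255.255.255.248
Wildcard = 255.255.255.255 - subnet mask
255 - 255 = 0
255 - 255 = 0
255 - 255 = 0
255 - 248 = 7
Wildcard: 0.0.0.7


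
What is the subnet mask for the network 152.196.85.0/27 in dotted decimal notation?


/27 means 27 network bits, 5 host bits
Binary: 11111111111111111111111111100000
Mask: 255.255.255.224


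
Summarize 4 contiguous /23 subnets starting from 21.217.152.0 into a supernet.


Original prefix: /23
Number of subnets: 4 = 2^2
New prefix = 23 - 2 = 21
Supernet: 21.217.152.0/21


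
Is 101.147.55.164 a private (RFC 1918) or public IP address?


RFC 1918 private ranges:
  10.0.0.0/8 (10.0.0.0 - 10.255.255.255)
  172.16.0.0/12 (172.16.0.0 - 172.31.255.255)
  192.168.0.0/16 (192.168.0.0 - 192.168.255.255)
Public (not in any RFC 1918 range)


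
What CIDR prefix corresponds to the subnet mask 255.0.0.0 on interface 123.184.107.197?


Binary: 11111111.00000000.00000000.00000000
Count leading 1s
Prefix: /8


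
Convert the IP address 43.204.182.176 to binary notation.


43 = 00101011
204 = 11001100
182 = 10110110
176 = 10110000
Binary: 00101011.11001100.10110110.10110000


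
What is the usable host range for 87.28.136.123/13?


Network: 87.24.0.0
Broadcast: 87.31.255.255
First usable = network + 1
Last usable = broadcast - 1
Range: 87.24.0.1 to 87.31.255.254


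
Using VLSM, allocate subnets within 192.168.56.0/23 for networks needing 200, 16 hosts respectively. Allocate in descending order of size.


200 hosts -> /24 (254 usable): 192.168.56.0/24
16 hosts -> /27 (30 usable): 192.168.57.0/27
Allocation: 192.168.56.0/24 (200 hosts, 254 usable); 192.168.57.0/27 (16 hosts, 30 usable)


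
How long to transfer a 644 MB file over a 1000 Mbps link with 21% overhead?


Effective throughput = 1000 * (1 - 21/100) = 790 Mbps
File size in Mb = 644 * 8 = 5152 Mb
Time = 5152 / 790
Time = 6.5215 seconds


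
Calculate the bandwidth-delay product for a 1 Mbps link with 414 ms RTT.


BDP = bandwidth * RTT
= 1 Mbps * 414 ms
= 1 * 1e6 * 414 / 1000 bits
= 414000 bits
= 51750 bytes
= 50.5371 KB
BDP = 414000 bits (51750 bytes)


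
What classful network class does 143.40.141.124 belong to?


First octet: 143
Binary: 10001111
10xxxxxx -> Class B (128-191)
Class B, default mask 255.255.0.0 (/16)


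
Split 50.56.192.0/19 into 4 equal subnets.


New prefix = 19 + 2 = 21
Each subnet has 2048 addresses
  50.56.192.0/21
  50.56.200.0/21
  50.56.208.0/21
  50.56.216.0/21
Subnets: 50.56.192.0/21, 50.56.200.0/21, 50.56.208.0/21, 50.56.216.0/21


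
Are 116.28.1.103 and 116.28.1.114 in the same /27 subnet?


Mask: 255.255.255.224
116.28.1.103 AND mask = 116.28.1.96
116.28.1.114 AND mask = 116.28.1.96
Yes, same subnet (116.28.1.96)


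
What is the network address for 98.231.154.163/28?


IP:   01100010.11100111.10011010.10100011
Mask: 11111111.11111111.11111111.11110000
AND operation:
Net:  01100010.11100111.10011010.10100000
Network: 98.231.154.160/28


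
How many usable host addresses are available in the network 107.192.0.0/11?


Host bits = 32 - 11 = 21
Total addresses = 2^21 = 2097152
Usable = total - 2 (network and broadcast)
Usable hosts: 2097150


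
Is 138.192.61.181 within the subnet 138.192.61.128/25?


Subnet network: 138.192.61.128
Test IP AND mask: 138.192.61.128
Yes, 138.192.61.181 is in 138.192.61.128/25


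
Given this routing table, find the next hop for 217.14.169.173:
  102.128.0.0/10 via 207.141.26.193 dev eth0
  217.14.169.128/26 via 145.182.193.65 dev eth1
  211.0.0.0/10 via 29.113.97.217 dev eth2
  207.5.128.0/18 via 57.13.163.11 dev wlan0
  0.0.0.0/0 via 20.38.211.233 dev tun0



Longest prefix match for 217.14.169.173:
  /10 102.128.0.0: no
  /26 217.14.169.128: MATCH
  /10 211.0.0.0: no
  /18 207.5.128.0: no
  /0 0.0.0.0: MATCH
Selected: next-hop 145.182.193.65 via eth1 (matched /26)


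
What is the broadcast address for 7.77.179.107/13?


Network: 7.72.0.0/13
Host bits = 19
Set all host bits to 1:
Broadcast: 7.79.255.255


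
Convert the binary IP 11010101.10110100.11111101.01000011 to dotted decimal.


11010101 = 213
10110100 = 180
11111101 = 253
01000011 = 67
IP: 213.180.253.67


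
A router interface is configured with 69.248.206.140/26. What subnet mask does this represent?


/26 means 26 network bits, 6 host bits
Binary: 11111111111111111111111111000000
Mask: 255.255.255.192


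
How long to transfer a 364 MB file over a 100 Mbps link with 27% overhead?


Effective throughput = 100 * (1 - 27/100) = 73 Mbps
File size in Mb = 364 * 8 = 2912 Mb
Time = 2912 / 73
Time = 39.8904 seconds


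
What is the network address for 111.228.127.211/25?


IP:   01101111.11100100.01111111.11010011
Mask: 11111111.11111111.11111111.10000000
AND operation:
Net:  01101111.11100100.01111111.10000000
Network: 111.228.127.128/25


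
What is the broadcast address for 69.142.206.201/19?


Network: 69.142.192.0/19
Host bits = 13
Set all host bits to 1:
Broadcast: 69.142.223.255


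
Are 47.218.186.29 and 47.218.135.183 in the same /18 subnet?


Mask: 255.255.192.0
47.218.186.29 AND mask = 47.218.128.0
47.218.135.183 AND mask = 47.218.128.0
Yes, same subnet (47.218.128.0)


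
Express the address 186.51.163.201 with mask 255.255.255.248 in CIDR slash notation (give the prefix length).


Binary: 11111111.11111111.11111111.11111000
Count leading 1s
Prefix: /29


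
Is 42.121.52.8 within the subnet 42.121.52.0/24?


Subnet network: 42.121.52.0
Test IP AND mask: 42.121.52.0
Yes, 42.121.52.8 is in 42.121.52.0/24


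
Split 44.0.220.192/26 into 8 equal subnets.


New prefix = 26 + 3 = 29
Each subnet has 8 addresses
  44.0.220.192/29
  44.0.220.200/29
  44.0.220.208/29
  44.0.220.216/29
  44.0.220.224/29
  44.0.220.232/29
  44.0.220.240/29
  44.0.220.248/29
Subnets: 44.0.220.192/29, 44.0.220.200/29, 44.0.220.208/29, 44.0.220.216/29, 44.0.220.224/29, 44.0.220.232/29, 44.0.220.240/29, 44.0.220.248/29


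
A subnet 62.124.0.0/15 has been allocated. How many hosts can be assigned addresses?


Host bits = 32 - 15 = 17
Total addresses = 2^17 = 131072
Usable = total - 2 (network and broadcast)
Usable hosts: 131070
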